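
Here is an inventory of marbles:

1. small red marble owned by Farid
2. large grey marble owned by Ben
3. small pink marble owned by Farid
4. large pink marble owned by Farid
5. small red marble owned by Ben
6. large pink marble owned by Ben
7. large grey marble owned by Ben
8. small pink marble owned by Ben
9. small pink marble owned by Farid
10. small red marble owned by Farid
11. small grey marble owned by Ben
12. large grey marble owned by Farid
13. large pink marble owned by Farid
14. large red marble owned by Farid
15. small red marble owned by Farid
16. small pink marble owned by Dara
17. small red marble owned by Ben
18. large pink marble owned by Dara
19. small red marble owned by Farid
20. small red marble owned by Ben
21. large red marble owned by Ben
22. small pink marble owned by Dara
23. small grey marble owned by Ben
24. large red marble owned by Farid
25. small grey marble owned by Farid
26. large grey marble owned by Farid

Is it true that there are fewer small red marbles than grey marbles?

False

There are 7 small red marbles.
There are 7 grey marbles.
The claim requires 7 < 7, which does not hold.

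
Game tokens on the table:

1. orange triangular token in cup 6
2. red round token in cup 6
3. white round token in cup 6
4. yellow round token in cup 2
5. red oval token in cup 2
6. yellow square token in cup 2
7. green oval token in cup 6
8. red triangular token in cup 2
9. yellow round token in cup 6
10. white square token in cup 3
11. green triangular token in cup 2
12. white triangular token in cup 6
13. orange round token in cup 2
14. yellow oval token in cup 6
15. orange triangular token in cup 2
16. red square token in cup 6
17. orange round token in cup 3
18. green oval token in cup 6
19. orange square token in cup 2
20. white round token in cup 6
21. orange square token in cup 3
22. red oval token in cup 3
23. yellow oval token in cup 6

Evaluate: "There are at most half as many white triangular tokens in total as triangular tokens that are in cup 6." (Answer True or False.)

True

There is 1 white triangular token.
There are 2 triangular tokens in cup 6.
The claim requires 2 × 1 = 2 ≤ 2, which holds.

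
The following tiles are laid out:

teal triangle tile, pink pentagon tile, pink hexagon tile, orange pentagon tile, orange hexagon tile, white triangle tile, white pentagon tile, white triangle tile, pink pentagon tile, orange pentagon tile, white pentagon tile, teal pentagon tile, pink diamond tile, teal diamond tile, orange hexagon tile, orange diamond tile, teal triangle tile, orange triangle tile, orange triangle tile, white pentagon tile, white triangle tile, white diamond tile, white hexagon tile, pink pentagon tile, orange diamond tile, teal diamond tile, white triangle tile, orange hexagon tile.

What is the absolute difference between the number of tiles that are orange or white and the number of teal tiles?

13

tiles that are orange or white: 18. teal tiles: 5.
|18 − 5| = 18 − 5 = 13.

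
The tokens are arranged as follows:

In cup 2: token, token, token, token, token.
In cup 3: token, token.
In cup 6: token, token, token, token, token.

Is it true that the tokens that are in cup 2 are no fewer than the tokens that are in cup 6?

True

|tokens in cup 2| = 5.
|tokens in cup 6| = 5.
The claim requires 5 ≥ 5, which holds.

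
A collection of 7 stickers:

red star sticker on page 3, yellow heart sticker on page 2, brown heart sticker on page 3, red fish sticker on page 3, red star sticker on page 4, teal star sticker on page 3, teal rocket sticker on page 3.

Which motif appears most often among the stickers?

star

Counts by motif: star 3, heart 2, rocket 1, fish 1.
The maximum is 3, held uniquely by star.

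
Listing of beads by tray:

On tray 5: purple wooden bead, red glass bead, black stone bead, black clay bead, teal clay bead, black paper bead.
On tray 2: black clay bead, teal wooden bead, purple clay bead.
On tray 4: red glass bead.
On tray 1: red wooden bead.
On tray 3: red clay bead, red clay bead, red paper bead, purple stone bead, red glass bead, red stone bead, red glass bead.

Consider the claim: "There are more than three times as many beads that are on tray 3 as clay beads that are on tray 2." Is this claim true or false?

beads on tray 3: 7.
clay beads on tray 2: 2.
The claim requires 7 > 3 × 2 = 6, which holds.

True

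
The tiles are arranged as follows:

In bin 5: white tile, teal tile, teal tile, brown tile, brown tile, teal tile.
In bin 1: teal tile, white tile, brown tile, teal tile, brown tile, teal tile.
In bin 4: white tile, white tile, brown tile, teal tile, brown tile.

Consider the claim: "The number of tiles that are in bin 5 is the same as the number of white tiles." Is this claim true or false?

tiles in bin 5: 6.
white tiles: 4.
The claim requires 6 = 4, which does not hold.

False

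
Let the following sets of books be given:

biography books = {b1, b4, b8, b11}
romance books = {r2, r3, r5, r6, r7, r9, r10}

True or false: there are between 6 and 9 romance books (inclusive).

True

|romance books| = 7.
The claim requires 6 ≤ 7 ≤ 9, which holds.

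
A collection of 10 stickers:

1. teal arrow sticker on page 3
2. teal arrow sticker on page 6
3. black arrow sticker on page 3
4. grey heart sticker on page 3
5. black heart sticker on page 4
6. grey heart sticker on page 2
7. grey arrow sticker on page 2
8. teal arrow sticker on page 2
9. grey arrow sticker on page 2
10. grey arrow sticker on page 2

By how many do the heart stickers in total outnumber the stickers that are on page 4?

heart stickers: 3.
stickers on page 4: 1.
3 − 1 = 2.

2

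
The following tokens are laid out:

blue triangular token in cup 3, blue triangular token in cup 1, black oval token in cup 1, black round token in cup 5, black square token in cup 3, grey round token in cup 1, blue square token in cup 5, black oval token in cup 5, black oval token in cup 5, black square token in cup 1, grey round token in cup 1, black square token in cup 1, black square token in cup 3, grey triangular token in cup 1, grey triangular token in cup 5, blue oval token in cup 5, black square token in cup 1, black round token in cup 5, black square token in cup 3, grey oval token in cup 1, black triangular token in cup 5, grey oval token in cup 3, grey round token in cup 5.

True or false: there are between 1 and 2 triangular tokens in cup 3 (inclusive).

There is 1 triangular token in cup 3.
The claim requires 1 ≤ 1 ≤ 2, which holds.

True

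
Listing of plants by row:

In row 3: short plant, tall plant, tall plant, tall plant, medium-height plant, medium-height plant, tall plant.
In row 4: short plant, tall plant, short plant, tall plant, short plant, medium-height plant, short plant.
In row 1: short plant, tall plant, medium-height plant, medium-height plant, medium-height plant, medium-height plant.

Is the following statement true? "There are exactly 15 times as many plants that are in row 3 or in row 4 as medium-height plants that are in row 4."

False

plants in row 3 or in row 4: 14.
medium-height plants in row 4: 1.
The claim requires 14 = 15 × 1 = 15, which does not hold.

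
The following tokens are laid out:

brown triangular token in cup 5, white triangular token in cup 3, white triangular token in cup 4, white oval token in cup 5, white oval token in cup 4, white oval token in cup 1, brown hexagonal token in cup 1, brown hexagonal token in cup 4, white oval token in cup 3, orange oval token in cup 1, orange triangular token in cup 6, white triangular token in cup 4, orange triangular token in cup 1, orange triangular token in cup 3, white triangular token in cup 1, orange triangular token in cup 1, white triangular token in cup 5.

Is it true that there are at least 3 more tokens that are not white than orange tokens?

There are 8 tokens that are not white.
There are 5 orange tokens.
The claim requires 8 − 5 = 3 ≥ 3, which holds.

True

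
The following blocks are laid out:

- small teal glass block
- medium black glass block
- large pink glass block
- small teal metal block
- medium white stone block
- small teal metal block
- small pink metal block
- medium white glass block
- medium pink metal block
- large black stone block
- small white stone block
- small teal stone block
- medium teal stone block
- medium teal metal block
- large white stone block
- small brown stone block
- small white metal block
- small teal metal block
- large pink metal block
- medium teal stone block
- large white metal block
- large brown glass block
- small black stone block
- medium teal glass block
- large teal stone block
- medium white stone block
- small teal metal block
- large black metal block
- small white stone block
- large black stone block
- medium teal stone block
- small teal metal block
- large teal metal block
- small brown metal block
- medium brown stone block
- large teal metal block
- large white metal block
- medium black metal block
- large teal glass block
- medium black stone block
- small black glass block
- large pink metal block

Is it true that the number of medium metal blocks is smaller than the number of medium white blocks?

False

There are 3 medium metal blocks.
There are 3 medium white blocks.
The claim requires 3 < 3, which does not hold.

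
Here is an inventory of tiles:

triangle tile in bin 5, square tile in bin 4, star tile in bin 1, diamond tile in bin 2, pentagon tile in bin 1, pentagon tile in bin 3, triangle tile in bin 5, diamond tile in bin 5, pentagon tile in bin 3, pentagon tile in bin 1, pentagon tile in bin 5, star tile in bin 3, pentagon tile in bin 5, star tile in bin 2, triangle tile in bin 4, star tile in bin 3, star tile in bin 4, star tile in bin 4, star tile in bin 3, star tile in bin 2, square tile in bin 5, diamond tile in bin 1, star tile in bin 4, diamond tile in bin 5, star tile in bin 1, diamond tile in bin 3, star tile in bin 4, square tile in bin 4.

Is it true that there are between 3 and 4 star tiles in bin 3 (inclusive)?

True

star tiles in bin 3: 3.
The claim requires 3 ≤ 3 ≤ 4, which holds.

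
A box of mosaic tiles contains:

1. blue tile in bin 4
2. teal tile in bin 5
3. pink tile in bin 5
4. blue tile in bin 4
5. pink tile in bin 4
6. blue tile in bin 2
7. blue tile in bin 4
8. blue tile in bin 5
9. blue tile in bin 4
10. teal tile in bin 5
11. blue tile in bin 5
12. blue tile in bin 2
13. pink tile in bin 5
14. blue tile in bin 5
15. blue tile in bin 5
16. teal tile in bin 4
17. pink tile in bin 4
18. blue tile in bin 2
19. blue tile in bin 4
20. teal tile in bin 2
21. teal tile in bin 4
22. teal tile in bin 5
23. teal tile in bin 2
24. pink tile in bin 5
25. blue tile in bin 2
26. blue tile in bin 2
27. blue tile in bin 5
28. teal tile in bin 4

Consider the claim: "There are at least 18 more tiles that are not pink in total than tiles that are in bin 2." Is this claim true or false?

There are 23 tiles that are not pink.
There are 7 tiles in bin 2.
The claim requires 23 − 7 = 16 ≥ 18, which does not hold.

False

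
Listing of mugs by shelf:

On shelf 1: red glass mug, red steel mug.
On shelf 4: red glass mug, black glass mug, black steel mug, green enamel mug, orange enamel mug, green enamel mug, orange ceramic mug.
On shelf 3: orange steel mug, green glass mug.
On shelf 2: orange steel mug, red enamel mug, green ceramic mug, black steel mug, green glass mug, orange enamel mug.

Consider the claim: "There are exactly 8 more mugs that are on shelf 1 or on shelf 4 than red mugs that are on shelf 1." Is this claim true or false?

False

|mugs on shelf 1 or on shelf 4| = 9.
|red mugs on shelf 1| = 2.
The claim requires 9 − 2 (= 7) to equal 8, which does not hold.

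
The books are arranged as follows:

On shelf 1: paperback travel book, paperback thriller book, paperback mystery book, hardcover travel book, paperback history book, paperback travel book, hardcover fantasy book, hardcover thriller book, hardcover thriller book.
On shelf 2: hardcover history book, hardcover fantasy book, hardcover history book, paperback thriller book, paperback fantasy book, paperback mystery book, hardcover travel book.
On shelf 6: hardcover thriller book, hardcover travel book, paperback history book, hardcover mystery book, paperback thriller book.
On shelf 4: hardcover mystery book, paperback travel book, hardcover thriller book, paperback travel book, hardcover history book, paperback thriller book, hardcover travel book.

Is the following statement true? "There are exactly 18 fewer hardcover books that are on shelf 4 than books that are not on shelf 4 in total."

False

hardcover books on shelf 4: 4.
books that are not on shelf 4: 21.
The claim requires 21 − 4 (= 17) to equal 18, which does not hold.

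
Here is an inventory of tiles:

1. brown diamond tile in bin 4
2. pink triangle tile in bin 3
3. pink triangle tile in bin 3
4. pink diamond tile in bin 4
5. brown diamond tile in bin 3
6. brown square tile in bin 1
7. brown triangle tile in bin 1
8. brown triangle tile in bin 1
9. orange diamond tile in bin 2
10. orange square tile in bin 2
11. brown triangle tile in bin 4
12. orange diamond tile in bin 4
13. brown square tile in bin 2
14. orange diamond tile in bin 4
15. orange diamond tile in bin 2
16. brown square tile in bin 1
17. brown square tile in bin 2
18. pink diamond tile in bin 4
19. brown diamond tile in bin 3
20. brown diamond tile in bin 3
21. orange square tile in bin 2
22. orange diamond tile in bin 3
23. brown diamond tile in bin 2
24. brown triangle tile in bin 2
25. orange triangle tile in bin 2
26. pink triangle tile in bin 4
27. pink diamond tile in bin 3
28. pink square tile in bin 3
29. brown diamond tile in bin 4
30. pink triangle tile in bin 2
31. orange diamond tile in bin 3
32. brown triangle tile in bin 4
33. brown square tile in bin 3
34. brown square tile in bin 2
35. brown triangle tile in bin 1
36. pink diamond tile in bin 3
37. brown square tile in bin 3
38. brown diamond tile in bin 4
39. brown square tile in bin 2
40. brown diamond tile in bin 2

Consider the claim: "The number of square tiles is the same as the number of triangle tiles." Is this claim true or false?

True

There are 11 square tiles.
There are 11 triangle tiles.
The claim requires 11 = 11, which holds.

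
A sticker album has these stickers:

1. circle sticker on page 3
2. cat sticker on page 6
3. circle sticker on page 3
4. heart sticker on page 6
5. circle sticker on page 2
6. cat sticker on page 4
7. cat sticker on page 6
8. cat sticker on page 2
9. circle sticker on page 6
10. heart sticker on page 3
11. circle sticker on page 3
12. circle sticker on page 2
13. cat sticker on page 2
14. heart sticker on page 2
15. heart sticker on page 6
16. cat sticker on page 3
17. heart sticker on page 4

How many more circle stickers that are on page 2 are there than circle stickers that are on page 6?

circle stickers on page 2: 2.
circle stickers on page 6: 1.
2 − 1 = 1.

1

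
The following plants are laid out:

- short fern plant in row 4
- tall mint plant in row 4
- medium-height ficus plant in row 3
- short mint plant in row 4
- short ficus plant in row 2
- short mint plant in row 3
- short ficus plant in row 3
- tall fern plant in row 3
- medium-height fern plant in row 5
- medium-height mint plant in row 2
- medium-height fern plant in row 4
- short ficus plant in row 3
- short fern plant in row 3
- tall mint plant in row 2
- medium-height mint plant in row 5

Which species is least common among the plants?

Counts by species: mint 6, fern 5, ficus 4.
The minimum is 4, held uniquely by ficus.

ficus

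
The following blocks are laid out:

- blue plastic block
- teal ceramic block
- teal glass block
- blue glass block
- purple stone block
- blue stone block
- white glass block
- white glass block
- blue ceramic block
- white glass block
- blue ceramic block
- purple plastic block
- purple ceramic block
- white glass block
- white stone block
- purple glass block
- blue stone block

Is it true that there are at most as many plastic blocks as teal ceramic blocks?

plastic blocks: 2.
teal ceramic blocks: 1.
The claim requires 2 ≤ 1, which does not hold.

False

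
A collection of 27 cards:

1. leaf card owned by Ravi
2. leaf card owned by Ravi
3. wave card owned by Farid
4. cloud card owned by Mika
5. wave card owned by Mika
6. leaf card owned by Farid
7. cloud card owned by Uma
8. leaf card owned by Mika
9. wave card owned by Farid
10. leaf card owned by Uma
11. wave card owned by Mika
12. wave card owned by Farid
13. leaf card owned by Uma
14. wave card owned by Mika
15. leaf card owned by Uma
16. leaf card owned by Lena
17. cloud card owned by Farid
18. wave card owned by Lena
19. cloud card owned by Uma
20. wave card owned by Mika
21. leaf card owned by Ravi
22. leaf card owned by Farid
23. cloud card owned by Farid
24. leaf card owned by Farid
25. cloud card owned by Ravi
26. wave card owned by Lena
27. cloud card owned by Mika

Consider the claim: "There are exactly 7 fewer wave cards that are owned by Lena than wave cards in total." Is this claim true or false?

True

Count of wave cards owned by Lena: 2.
There are 9 wave cards.
The claim requires 9 − 2 (= 7) to equal 7, which holds.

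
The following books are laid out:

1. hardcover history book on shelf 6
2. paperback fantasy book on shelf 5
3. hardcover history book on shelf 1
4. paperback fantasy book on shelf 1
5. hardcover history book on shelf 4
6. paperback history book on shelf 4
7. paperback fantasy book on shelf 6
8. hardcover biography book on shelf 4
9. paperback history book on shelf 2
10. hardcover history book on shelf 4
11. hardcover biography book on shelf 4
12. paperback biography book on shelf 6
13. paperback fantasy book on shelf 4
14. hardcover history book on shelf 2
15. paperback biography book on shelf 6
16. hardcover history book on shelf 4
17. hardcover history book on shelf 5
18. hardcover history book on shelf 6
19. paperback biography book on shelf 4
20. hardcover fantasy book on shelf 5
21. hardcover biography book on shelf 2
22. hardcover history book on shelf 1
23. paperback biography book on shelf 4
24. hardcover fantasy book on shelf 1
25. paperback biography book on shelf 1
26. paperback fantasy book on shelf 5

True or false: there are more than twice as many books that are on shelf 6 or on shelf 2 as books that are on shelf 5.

False

There are 8 books on shelf 6 or on shelf 2.
There are 4 books on shelf 5.
The claim requires 8 > 2 × 4 = 8, which does not hold.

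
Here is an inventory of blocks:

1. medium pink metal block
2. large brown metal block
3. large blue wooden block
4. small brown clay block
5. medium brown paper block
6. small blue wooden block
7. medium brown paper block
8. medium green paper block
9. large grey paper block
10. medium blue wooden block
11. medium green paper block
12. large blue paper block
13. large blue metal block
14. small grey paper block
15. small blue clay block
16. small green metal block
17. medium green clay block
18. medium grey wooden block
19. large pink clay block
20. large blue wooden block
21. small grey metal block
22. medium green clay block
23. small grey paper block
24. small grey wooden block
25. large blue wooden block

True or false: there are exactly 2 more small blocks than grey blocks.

There are 8 small blocks.
There are 6 grey blocks.
The claim requires 8 − 6 (= 2) to equal 2, which holds.

True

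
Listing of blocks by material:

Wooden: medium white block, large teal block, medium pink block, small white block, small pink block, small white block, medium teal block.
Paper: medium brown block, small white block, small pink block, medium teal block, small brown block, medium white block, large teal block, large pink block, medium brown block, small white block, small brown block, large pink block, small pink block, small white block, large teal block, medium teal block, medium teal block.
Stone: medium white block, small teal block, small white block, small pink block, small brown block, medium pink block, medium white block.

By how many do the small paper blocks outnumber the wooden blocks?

small paper blocks: 7.
wooden blocks: 7.
7 − 7 = 0.

0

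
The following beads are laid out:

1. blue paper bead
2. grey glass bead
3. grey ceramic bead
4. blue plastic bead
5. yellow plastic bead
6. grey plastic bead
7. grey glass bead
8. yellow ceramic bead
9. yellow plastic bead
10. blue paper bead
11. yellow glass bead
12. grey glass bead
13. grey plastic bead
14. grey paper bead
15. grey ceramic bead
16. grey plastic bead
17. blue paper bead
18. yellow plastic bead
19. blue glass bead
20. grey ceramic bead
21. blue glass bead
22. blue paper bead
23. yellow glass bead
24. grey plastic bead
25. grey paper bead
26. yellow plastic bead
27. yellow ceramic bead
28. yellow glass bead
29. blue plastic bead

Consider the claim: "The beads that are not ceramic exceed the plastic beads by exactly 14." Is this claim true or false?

True

There are 24 beads that are not ceramic.
There are 10 plastic beads.
The claim requires 24 − 10 (= 14) to equal 14, which holds.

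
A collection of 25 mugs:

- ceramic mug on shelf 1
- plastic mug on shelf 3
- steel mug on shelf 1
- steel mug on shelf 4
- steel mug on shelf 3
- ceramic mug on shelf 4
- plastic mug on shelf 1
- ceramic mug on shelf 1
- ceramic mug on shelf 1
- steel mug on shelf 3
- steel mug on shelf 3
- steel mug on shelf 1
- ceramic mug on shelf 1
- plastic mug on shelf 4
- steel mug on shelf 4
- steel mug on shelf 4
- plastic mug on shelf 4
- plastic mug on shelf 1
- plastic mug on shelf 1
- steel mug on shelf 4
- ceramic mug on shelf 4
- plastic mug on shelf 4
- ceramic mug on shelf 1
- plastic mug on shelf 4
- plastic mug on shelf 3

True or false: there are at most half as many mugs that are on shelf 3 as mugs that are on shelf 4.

mugs on shelf 3: 5.
mugs on shelf 4: 10.
The claim requires 2 × 5 = 10 ≤ 10, which holds.

True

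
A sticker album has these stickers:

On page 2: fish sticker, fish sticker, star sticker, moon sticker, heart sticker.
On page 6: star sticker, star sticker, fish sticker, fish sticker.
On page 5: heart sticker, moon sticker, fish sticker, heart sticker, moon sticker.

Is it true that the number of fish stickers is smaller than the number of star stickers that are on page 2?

There are 5 fish stickers.
There is 1 star sticker on page 2.
The claim requires 5 < 1, which does not hold.

False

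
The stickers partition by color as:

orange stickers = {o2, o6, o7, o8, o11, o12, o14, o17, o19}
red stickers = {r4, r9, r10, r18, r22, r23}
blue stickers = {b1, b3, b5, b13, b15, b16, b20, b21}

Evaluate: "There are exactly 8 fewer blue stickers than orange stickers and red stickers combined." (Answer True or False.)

|blue stickers| = 8.
orange stickers: 9; red stickers: 6; combined: 9 + 6 = 15.
The claim requires 15 − 8 (= 7) to equal 8, which does not hold.

False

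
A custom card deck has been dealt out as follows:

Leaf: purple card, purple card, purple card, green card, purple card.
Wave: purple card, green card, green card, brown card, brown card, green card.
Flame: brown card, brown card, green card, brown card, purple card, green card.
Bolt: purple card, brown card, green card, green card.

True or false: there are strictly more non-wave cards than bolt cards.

True

There are 15 non-wave cards.
There are 4 bolt cards.
The claim requires 15 > 4, which holds.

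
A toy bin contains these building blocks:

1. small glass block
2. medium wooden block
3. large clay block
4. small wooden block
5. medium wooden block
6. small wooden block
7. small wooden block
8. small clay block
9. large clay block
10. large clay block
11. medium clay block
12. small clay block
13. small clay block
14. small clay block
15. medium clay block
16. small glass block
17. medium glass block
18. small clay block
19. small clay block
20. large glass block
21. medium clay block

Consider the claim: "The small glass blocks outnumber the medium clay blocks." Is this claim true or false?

False

small glass blocks: 2.
medium clay blocks: 3.
The claim requires 2 > 3, which does not hold.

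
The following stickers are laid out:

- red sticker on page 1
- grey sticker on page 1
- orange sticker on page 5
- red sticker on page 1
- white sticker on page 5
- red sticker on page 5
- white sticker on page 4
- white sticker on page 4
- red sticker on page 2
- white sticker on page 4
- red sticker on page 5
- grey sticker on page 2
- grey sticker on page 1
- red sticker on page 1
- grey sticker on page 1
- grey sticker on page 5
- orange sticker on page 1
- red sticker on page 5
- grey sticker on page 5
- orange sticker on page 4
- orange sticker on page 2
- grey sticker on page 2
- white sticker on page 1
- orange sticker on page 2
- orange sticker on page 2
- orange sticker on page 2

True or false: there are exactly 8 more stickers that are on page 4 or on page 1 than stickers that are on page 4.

True

|stickers on page 4 or on page 1| = 12.
|stickers on page 4| = 4.
The claim requires 12 − 4 (= 8) to equal 8, which holds.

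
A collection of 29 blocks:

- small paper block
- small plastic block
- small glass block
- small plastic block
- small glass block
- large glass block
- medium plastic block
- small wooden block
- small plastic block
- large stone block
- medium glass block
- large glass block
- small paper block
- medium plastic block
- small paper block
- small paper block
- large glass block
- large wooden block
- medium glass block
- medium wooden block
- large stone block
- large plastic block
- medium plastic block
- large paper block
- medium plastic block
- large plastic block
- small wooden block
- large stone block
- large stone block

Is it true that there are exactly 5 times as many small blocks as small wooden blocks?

False

There are 11 small blocks.
There are 2 small wooden blocks.
The claim requires 11 = 5 × 2 = 10, which does not hold.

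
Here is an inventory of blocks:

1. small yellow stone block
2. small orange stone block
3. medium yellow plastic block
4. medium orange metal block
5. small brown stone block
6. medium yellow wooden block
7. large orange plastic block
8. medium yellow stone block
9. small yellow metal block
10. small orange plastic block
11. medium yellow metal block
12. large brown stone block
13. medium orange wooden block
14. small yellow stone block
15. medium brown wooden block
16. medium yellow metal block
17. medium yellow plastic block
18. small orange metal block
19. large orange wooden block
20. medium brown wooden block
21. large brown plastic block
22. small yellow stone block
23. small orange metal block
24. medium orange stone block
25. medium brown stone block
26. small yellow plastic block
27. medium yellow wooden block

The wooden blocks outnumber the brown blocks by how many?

wooden blocks: 6.
brown blocks: 6.
6 − 6 = 0.

0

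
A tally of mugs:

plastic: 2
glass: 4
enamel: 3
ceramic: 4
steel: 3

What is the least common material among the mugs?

plastic

Counts by material: glass 4, ceramic 4, steel 3, enamel 3, plastic 2.
The minimum is 2, held uniquely by plastic.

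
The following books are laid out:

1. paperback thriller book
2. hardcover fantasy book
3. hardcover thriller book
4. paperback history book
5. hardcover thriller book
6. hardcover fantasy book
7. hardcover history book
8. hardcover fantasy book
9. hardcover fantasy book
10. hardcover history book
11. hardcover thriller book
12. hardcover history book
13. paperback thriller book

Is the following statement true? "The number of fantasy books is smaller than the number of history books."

There are 4 fantasy books.
There are 4 history books.
The claim requires 4 < 4, which does not hold.

False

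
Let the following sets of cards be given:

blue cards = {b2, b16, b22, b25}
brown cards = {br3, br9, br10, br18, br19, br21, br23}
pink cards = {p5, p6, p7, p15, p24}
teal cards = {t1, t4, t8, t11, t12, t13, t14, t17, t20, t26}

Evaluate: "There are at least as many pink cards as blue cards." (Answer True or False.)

There are 5 pink cards.
There are 4 blue cards.
The claim requires 5 ≥ 4, which holds.

True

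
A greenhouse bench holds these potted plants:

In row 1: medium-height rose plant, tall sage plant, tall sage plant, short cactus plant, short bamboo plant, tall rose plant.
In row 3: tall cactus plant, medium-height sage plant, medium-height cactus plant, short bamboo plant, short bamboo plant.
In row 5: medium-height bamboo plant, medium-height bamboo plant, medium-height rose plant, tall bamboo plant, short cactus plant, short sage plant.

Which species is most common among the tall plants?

Counts by species (restricted to tall plants): sage 2, bamboo 1, rose 1, cactus 1.
The maximum is 2, held uniquely by sage.

sage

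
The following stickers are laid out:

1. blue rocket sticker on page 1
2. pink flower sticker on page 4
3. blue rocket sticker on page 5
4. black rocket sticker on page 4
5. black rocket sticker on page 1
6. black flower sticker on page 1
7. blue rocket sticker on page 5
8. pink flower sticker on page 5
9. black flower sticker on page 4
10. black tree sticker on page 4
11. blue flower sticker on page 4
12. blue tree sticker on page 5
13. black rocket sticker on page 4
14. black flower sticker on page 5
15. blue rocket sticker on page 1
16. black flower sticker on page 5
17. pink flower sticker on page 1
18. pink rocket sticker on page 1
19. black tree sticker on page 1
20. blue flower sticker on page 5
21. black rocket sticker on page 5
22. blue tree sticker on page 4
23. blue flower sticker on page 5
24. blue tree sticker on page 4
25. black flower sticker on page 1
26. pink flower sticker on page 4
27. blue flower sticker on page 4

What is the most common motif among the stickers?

flower

Counts by motif: flower 13, rocket 9, tree 5.
The maximum is 13, held uniquely by flower.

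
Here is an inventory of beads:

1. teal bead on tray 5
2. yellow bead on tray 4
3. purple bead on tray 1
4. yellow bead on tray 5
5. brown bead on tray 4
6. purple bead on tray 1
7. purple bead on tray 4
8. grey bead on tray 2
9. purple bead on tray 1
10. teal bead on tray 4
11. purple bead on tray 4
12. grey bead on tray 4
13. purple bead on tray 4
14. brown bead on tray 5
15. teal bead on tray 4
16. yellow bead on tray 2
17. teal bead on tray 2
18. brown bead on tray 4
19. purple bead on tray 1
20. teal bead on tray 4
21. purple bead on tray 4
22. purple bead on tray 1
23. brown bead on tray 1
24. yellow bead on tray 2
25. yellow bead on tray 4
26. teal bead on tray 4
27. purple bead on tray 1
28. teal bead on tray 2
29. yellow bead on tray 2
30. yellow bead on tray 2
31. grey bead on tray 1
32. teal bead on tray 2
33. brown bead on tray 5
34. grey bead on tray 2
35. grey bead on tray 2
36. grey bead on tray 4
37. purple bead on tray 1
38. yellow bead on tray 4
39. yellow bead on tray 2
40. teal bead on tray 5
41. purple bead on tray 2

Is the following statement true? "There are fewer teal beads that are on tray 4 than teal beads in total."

|teal beads on tray 4| = 4.
|teal beads| = 9.
The claim requires 4 < 9, which holds.

True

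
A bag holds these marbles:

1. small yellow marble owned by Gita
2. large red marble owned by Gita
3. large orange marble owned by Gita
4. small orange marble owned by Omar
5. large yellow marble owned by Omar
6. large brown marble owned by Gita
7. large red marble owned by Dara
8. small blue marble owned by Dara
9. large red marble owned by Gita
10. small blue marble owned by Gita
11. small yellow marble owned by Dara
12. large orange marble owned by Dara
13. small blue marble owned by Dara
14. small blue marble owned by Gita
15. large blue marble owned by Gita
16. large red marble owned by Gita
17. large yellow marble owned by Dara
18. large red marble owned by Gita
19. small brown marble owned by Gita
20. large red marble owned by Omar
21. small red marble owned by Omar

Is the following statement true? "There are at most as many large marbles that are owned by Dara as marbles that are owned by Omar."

True

|large marbles owned by Dara| = 3.
|marbles owned by Omar| = 4.
The claim requires 3 ≤ 4, which holds.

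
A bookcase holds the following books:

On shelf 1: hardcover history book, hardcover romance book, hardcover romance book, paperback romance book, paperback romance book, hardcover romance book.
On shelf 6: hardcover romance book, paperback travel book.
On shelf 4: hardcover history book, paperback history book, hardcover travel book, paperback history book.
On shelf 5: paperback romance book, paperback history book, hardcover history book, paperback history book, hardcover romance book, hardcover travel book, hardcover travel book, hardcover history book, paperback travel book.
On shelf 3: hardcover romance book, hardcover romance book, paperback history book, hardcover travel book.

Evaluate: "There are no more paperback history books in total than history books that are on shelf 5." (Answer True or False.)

False

paperback history books: 5.
history books on shelf 5: 4.
The claim requires 5 ≤ 4, which does not hold.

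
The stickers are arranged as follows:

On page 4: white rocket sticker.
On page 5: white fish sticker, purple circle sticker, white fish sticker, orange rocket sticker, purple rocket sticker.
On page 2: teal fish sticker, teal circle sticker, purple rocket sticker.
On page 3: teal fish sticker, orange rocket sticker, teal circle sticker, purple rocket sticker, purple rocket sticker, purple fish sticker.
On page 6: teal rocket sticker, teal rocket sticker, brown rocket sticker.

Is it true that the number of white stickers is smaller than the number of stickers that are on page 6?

|white stickers| = 3.
|stickers on page 6| = 3.
The claim requires 3 < 3, which does not hold.

False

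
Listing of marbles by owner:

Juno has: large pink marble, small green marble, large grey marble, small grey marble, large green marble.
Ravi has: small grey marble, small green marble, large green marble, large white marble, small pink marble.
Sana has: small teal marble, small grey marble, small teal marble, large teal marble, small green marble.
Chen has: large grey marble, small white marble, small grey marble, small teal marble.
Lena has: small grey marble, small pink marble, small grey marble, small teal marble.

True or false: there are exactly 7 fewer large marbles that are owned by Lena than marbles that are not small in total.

|large marbles owned by Lena| = 0.
|marbles that are not small| = 7.
The claim requires 7 − 0 (= 7) to equal 7, which holds.

True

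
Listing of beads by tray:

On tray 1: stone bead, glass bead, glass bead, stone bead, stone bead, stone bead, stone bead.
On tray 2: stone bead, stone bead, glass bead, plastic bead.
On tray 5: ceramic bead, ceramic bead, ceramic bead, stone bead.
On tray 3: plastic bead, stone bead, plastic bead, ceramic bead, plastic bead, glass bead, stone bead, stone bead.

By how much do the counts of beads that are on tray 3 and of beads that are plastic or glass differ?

beads on tray 3: 8. beads that are plastic or glass: 8.
|8 − 8| = 8 − 8 = 0.

0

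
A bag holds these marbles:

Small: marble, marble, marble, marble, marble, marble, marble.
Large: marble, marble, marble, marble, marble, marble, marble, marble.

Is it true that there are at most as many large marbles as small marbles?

large marbles: 8.
small marbles: 7.
The claim requires 8 ≤ 7, which does not hold.

False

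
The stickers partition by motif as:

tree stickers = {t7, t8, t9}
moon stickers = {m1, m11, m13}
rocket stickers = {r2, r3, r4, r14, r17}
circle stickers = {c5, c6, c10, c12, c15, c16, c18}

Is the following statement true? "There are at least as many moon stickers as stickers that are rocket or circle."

There are 3 moon stickers.
There are 12 stickers that are rocket or circle.
The claim requires 3 ≥ 12, which does not hold.

False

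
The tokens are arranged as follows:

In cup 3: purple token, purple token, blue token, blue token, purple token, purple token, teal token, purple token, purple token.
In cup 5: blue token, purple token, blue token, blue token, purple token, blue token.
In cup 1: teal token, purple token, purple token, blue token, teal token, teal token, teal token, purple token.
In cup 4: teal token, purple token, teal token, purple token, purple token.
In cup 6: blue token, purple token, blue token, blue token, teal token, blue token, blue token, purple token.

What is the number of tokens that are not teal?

Total tokens: 36; with the excluded value: 8; remaining 36 − 8 = 28.

28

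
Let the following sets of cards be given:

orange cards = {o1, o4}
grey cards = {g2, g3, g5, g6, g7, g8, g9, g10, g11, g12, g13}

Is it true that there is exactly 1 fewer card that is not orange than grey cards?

False

|cards that are not orange| = 11.
|grey cards| = 11.
The claim requires 11 − 11 (= 0) to equal 1, which does not hold.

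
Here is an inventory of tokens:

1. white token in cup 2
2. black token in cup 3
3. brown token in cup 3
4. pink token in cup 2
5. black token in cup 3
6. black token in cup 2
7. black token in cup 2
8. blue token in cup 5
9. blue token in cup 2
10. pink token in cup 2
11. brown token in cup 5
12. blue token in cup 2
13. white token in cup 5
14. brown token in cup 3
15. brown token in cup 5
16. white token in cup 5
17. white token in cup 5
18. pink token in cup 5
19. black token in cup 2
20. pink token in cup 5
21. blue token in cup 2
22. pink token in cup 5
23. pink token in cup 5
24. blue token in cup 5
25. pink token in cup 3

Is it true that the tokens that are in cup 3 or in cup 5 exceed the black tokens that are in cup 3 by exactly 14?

|tokens in cup 3 or in cup 5| = 16.
|black tokens in cup 3| = 2.
The claim requires 16 − 2 (= 14) to equal 14, which holds.

True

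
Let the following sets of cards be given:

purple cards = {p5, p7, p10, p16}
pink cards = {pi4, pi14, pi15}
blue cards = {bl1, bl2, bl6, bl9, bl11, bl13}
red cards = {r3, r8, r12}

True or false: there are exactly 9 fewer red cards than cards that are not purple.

True

There are 3 red cards.
There are 12 cards that are not purple.
The claim requires 12 − 3 (= 9) to equal 9, which holds.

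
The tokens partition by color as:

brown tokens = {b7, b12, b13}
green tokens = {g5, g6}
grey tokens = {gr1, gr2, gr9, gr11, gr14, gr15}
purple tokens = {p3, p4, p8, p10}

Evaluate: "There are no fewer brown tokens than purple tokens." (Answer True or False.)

False

There are 3 brown tokens.
There are 4 purple tokens.
The claim requires 3 ≥ 4, which does not hold.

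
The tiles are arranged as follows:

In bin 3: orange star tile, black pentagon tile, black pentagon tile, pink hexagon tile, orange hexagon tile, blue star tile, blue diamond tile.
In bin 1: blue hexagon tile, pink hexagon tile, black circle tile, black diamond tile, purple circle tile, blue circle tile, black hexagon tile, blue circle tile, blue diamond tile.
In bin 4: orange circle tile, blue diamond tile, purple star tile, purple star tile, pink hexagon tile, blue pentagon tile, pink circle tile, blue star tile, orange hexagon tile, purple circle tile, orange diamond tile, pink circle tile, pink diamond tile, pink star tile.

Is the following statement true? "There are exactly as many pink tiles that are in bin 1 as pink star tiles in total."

pink tiles in bin 1: 1.
pink star tiles: 1.
The claim requires 1 = 1, which holds.

True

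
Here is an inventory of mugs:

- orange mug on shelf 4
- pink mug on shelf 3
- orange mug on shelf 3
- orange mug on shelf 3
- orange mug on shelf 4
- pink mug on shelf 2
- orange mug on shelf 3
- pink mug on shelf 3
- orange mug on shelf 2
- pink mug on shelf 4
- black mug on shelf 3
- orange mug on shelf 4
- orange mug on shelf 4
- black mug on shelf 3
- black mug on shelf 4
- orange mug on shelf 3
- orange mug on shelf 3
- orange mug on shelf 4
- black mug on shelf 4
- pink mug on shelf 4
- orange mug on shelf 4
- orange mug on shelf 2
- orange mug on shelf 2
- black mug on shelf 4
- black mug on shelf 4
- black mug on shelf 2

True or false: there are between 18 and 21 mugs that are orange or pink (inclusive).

|mugs that are orange or pink| = 19.
The claim requires 18 ≤ 19 ≤ 21, which holds.

True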